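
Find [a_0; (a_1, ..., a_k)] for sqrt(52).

Write x_i = (sqrt(52) + m_i)/d_i with (m_0, d_0) = (0, 1). a_0 = floor(sqrt(52)) = 7, since 7^2 = 49 <= 52 < 64 = 8^2.
Iterate m_{i+1} = d_i*a_i - m_i, d_{i+1} = (52 - m_{i+1}^2)/d_i, a_{i+1} = floor((a_0 + m_{i+1})/d_{i+1}):
  m_1 = 1*7 - 0 = 7, d_1 = (52 - 7^2)/1 = 3/1 = 3, a_1 = floor((7 + 7)/3) = 4.
  m_2 = 3*4 - 7 = 5, d_2 = (52 - 5^2)/3 = 27/3 = 9, a_2 = floor((7 + 5)/9) = 1.
  m_3 = 9*1 - 5 = 4, d_3 = (52 - 4^2)/9 = 36/9 = 4, a_3 = floor((7 + 4)/4) = 2.
  m_4 = 4*2 - 4 = 4, d_4 = (52 - 4^2)/4 = 36/4 = 9, a_4 = floor((7 + 4)/9) = 1.
  m_5 = 9*1 - 4 = 5, d_5 = (52 - 5^2)/9 = 27/9 = 3, a_5 = floor((7 + 5)/3) = 4.
  m_6 = 3*4 - 5 = 7, d_6 = (52 - 7^2)/3 = 3/3 = 1, a_6 = floor((7 + 7)/1) = 14.
  m_7 = 1*14 - 7 = 7, d_7 = (52 - 7^2)/1 = 3/1 = 3: (m_7, d_7) = (m_1, d_1) = (7, 3), so from here the quotients repeat a_1, ..., a_6; the period length is 6.
Hence the expansion of sqrt(52) is a_0 = 7 followed by the repeating block 4, 1, 2, 1, 4, 14 (period 6).

[7; (4, 1, 2, 1, 4, 14)]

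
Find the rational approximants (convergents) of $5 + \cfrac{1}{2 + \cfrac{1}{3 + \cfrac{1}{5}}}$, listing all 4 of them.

5/1, 11/2, 38/7, 201/37

Using the convergent recurrence p_i = a_i*p_{i-1} + p_{i-2}, q_i = a_i*q_{i-1} + q_{i-2} with p_{-2}=0, p_{-1}=1, q_{-2}=1, q_{-1}=0:
  i=0: a_0=5, p_0 = 5*1 + 0 = 5, q_0 = 5*0 + 1 = 1.
  i=1: a_1=2, p_1 = 2*5 + 1 = 11, q_1 = 2*1 + 0 = 2.
  i=2: a_2=3, p_2 = 3*11 + 5 = 38, q_2 = 3*2 + 1 = 7.
  i=3: a_3=5, p_3 = 5*38 + 11 = 201, q_3 = 5*7 + 2 = 37.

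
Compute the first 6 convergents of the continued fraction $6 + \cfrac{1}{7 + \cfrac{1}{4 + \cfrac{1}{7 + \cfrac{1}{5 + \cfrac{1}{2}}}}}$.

Using the convergent recurrence p_i = a_i*p_{i-1} + p_{i-2}, q_i = a_i*q_{i-1} + q_{i-2} with p_{-2}=0, p_{-1}=1, q_{-2}=1, q_{-1}=0:
  i=0: a_0=6, p_0 = 6*1 + 0 = 6, q_0 = 6*0 + 1 = 1.
  i=1: a_1=7, p_1 = 7*6 + 1 = 43, q_1 = 7*1 + 0 = 7.
  i=2: a_2=4, p_2 = 4*43 + 6 = 178, q_2 = 4*7 + 1 = 29.
  i=3: a_3=7, p_3 = 7*178 + 43 = 1289, q_3 = 7*29 + 7 = 210.
  i=4: a_4=5, p_4 = 5*1289 + 178 = 6623, q_4 = 5*210 + 29 = 1079.
  i=5: a_5=2, p_5 = 2*6623 + 1289 = 14535, q_5 = 2*1079 + 210 = 2368.

6/1, 43/7, 178/29, 1289/210, 6623/1079, 14535/2368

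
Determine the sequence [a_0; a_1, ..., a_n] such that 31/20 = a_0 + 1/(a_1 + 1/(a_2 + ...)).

Run the Euclidean algorithm on 31 and 20; the successive quotients are the partial quotients a_0, a_1, ... (each step inverts the fractional part left over by the previous one):
  31 = 1*20 + 11, so a_0 = 1.
  20 = 1*11 + 9, so a_1 = 1.
  11 = 1*9 + 2, so a_2 = 1.
  9 = 4*2 + 1, so a_3 = 4.
  2 = 2*1 + 0, so a_4 = 2.
The remainder reaches 0 after 5 divisions, so the expansion has 5 partial quotients, read off in order.

[1; 1, 1, 4, 2]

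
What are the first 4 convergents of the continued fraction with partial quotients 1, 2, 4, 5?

1/1, 3/2, 13/9, 68/47

Using the convergent recurrence p_i = a_i*p_{i-1} + p_{i-2}, q_i = a_i*q_{i-1} + q_{i-2} with p_{-2}=0, p_{-1}=1, q_{-2}=1, q_{-1}=0:
  i=0: a_0=1, p_0 = 1*1 + 0 = 1, q_0 = 1*0 + 1 = 1.
  i=1: a_1=2, p_1 = 2*1 + 1 = 3, q_1 = 2*1 + 0 = 2.
  i=2: a_2=4, p_2 = 4*3 + 1 = 13, q_2 = 4*2 + 1 = 9.
  i=3: a_3=5, p_3 = 5*13 + 3 = 68, q_3 = 5*9 + 2 = 47.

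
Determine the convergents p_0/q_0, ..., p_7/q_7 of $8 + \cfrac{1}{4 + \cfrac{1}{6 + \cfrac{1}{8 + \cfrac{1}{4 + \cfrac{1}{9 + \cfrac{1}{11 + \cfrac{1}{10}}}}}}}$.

Using the convergent recurrence p_i = a_i*p_{i-1} + p_{i-2}, q_i = a_i*q_{i-1} + q_{i-2} with p_{-2}=0, p_{-1}=1, q_{-2}=1, q_{-1}=0:
  i=0: a_0=8, p_0 = 8*1 + 0 = 8, q_0 = 8*0 + 1 = 1.
  i=1: a_1=4, p_1 = 4*8 + 1 = 33, q_1 = 4*1 + 0 = 4.
  i=2: a_2=6, p_2 = 6*33 + 8 = 206, q_2 = 6*4 + 1 = 25.
  i=3: a_3=8, p_3 = 8*206 + 33 = 1681, q_3 = 8*25 + 4 = 204.
  i=4: a_4=4, p_4 = 4*1681 + 206 = 6930, q_4 = 4*204 + 25 = 841.
  i=5: a_5=9, p_5 = 9*6930 + 1681 = 64051, q_5 = 9*841 + 204 = 7773.
  i=6: a_6=11, p_6 = 11*64051 + 6930 = 711491, q_6 = 11*7773 + 841 = 86344.
  i=7: a_7=10, p_7 = 10*711491 + 64051 = 7178961, q_7 = 10*86344 + 7773 = 871213.

8/1, 33/4, 206/25, 1681/204, 6930/841, 64051/7773, 711491/86344, 7178961/871213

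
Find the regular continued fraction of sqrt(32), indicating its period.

[5; (1, 1, 1, 10)]

Write x_i = (sqrt(32) + m_i)/d_i with (m_0, d_0) = (0, 1). a_0 = floor(sqrt(32)) = 5, since 5^2 = 25 <= 32 < 36 = 6^2.
Iterate m_{i+1} = d_i*a_i - m_i, d_{i+1} = (32 - m_{i+1}^2)/d_i, a_{i+1} = floor((a_0 + m_{i+1})/d_{i+1}):
  m_1 = 1*5 - 0 = 5, d_1 = (32 - 5^2)/1 = 7/1 = 7, a_1 = floor((5 + 5)/7) = 1.
  m_2 = 7*1 - 5 = 2, d_2 = (32 - 2^2)/7 = 28/7 = 4, a_2 = floor((5 + 2)/4) = 1.
  m_3 = 4*1 - 2 = 2, d_3 = (32 - 2^2)/4 = 28/4 = 7, a_3 = floor((5 + 2)/7) = 1.
  m_4 = 7*1 - 2 = 5, d_4 = (32 - 5^2)/7 = 7/7 = 1, a_4 = floor((5 + 5)/1) = 10.
  m_5 = 1*10 - 5 = 5, d_5 = (32 - 5^2)/1 = 7/1 = 7: (m_5, d_5) = (m_1, d_1) = (5, 7), so from here the quotients repeat a_1, ..., a_4; the period length is 4.
Hence the expansion of sqrt(32) is a_0 = 5 followed by the repeating block 1, 1, 1, 10 (period 4).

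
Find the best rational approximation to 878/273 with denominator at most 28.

74/23

Expand x = 878/273 as a continued fraction with the Euclidean algorithm:
  878 = 3*273 + 59, so a_0 = 3.
  273 = 4*59 + 37, so a_1 = 4.
  59 = 1*37 + 22, so a_2 = 1.
  37 = 1*22 + 15, so a_3 = 1.
  22 = 1*15 + 7, so a_4 = 1.
  15 = 2*7 + 1, so a_5 = 2.
  7 = 7*1 + 0, so a_6 = 7.
so x = [3; 4, 1, 1, 1, 2, 7].
Convergents (p_i = a_i*p_{i-1} + p_{i-2}, q_i = a_i*q_{i-1} + q_{i-2} with p_{-2}=0, p_{-1}=1, q_{-2}=1, q_{-1}=0), until the denominator exceeds 28:
  i=0: a_0=3, p_0 = 3*1 + 0 = 3, q_0 = 3*0 + 1 = 1.
  i=1: a_1=4, p_1 = 4*3 + 1 = 13, q_1 = 4*1 + 0 = 4.
  i=2: a_2=1, p_2 = 1*13 + 3 = 16, q_2 = 1*4 + 1 = 5.
  i=3: a_3=1, p_3 = 1*16 + 13 = 29, q_3 = 1*5 + 4 = 9.
  i=4: a_4=1, p_4 = 1*29 + 16 = 45, q_4 = 1*9 + 5 = 14.
  i=5: a_5=2, p_5 = 2*45 + 29 = 119, q_5 = 2*14 + 9 = 37.
q_5 = 37 > 28, so the last convergent with denominator <= 28 is p_4/q_4 = 45/14.
The closest fraction with denominator <= 28 is either p_4/q_4 or the intermediate fraction (k*p_4 + p_3)/(k*q_4 + q_3) with the largest k >= 1 whose denominator stays <= 28; these approach x as k grows, and every other convergent or intermediate fraction in range is farther away.
Largest k: floor((28 - q_3)/q_4) = floor((28 - 9)/14) = 1.
That gives (1*45 + 29)/(1*14 + 9) = 74/23.
Compare the errors: |x - 45/14| = |878*14 - 45*273|/(273*14) = 7/3822, and |x - 74/23| = |878*23 - 74*273|/(273*23) = 8/6279.
Cross-multiplying, 8*3822 = 30576 < 43953 = 7*6279, so 8/6279 is smaller: the intermediate fraction 74/23 is closer to x than 45/14.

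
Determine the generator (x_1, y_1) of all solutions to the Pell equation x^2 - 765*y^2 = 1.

(x, y) = (285769, 10332)

First expand sqrt(765) as a continued fraction. With x_i = (sqrt(765) + m_i)/d_i and (m_0, d_0) = (0, 1): a_0 = floor(sqrt(765)) = 27, since 27^2 = 729 <= 765 < 784 = 28^2.
Iterate m_{i+1} = d_i*a_i - m_i, d_{i+1} = (765 - m_{i+1}^2)/d_i, a_{i+1} = floor((a_0 + m_{i+1})/d_{i+1}):
  m_1 = 1*27 - 0 = 27, d_1 = (765 - 27^2)/1 = 36/1 = 36, a_1 = floor((27 + 27)/36) = 1.
  m_2 = 36*1 - 27 = 9, d_2 = (765 - 9^2)/36 = 684/36 = 19, a_2 = floor((27 + 9)/19) = 1.
  m_3 = 19*1 - 9 = 10, d_3 = (765 - 10^2)/19 = 665/19 = 35, a_3 = floor((27 + 10)/35) = 1.
  m_4 = 35*1 - 10 = 25, d_4 = (765 - 25^2)/35 = 140/35 = 4, a_4 = floor((27 + 25)/4) = 13.
  m_5 = 4*13 - 25 = 27, d_5 = (765 - 27^2)/4 = 36/4 = 9, a_5 = floor((27 + 27)/9) = 6.
  m_6 = 9*6 - 27 = 27, d_6 = (765 - 27^2)/9 = 36/9 = 4, a_6 = floor((27 + 27)/4) = 13.
  m_7 = 4*13 - 27 = 25, d_7 = (765 - 25^2)/4 = 140/4 = 35, a_7 = floor((27 + 25)/35) = 1.
  m_8 = 35*1 - 25 = 10, d_8 = (765 - 10^2)/35 = 665/35 = 19, a_8 = floor((27 + 10)/19) = 1.
  m_9 = 19*1 - 10 = 9, d_9 = (765 - 9^2)/19 = 684/19 = 36, a_9 = floor((27 + 9)/36) = 1.
  m_10 = 36*1 - 9 = 27, d_10 = (765 - 27^2)/36 = 36/36 = 1, a_10 = floor((27 + 27)/1) = 54.
  m_11 = 1*54 - 27 = 27, d_11 = (765 - 27^2)/1 = 36/1 = 36: (m_11, d_11) = (m_1, d_1) = (27, 36), so from here the quotients repeat a_1, ..., a_10; the period length is 10.
So sqrt(765) = [27; (1, 1, 1, 13, 6, 13, 1, 1, 1, 54)] with period length k = 10.
k is even, so the fundamental solution of x^2 - 765y^2 = 1 is (p_{k-1}, q_{k-1}) = (p_9, q_9); compute convergents through index 9.
Convergents (p_i = a_i*p_{i-1} + p_{i-2}, q_i = a_i*q_{i-1} + q_{i-2} with p_{-2}=0, p_{-1}=1, q_{-2}=1, q_{-1}=0):
  i=0: a_0=27, p_0 = 27*1 + 0 = 27, q_0 = 27*0 + 1 = 1.
  i=1: a_1=1, p_1 = 1*27 + 1 = 28, q_1 = 1*1 + 0 = 1.
  i=2: a_2=1, p_2 = 1*28 + 27 = 55, q_2 = 1*1 + 1 = 2.
  i=3: a_3=1, p_3 = 1*55 + 28 = 83, q_3 = 1*2 + 1 = 3.
  i=4: a_4=13, p_4 = 13*83 + 55 = 1134, q_4 = 13*3 + 2 = 41.
  i=5: a_5=6, p_5 = 6*1134 + 83 = 6887, q_5 = 6*41 + 3 = 249.
  i=6: a_6=13, p_6 = 13*6887 + 1134 = 90665, q_6 = 13*249 + 41 = 3278.
  i=7: a_7=1, p_7 = 1*90665 + 6887 = 97552, q_7 = 1*3278 + 249 = 3527.
  i=8: a_8=1, p_8 = 1*97552 + 90665 = 188217, q_8 = 1*3527 + 3278 = 6805.
  i=9: a_9=1, p_9 = 1*188217 + 97552 = 285769, q_9 = 1*6805 + 3527 = 10332.
Check: 285769^2 - 765*10332^2 = 81663921361 - 81663921360 = 1, so (x, y) = (285769, 10332) solves the equation, and by the theorem it is the least positive solution.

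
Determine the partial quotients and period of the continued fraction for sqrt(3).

Write x_i = (sqrt(3) + m_i)/d_i with (m_0, d_0) = (0, 1). a_0 = floor(sqrt(3)) = 1, since 1^2 = 1 <= 3 < 4 = 2^2.
Iterate m_{i+1} = d_i*a_i - m_i, d_{i+1} = (3 - m_{i+1}^2)/d_i, a_{i+1} = floor((a_0 + m_{i+1})/d_{i+1}):
  m_1 = 1*1 - 0 = 1, d_1 = (3 - 1^2)/1 = 2/1 = 2, a_1 = floor((1 + 1)/2) = 1.
  m_2 = 2*1 - 1 = 1, d_2 = (3 - 1^2)/2 = 2/2 = 1, a_2 = floor((1 + 1)/1) = 2.
  m_3 = 1*2 - 1 = 1, d_3 = (3 - 1^2)/1 = 2/1 = 2: (m_3, d_3) = (m_1, d_1) = (1, 2), so from here the quotients repeat a_1, a_2; the period length is 2.
Hence the expansion of sqrt(3) is a_0 = 1 followed by the repeating block 1, 2 (period 2).

[1; (1, 2)]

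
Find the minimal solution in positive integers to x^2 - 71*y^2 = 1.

(x, y) = (3480, 413)

First expand sqrt(71) as a continued fraction. With x_i = (sqrt(71) + m_i)/d_i and (m_0, d_0) = (0, 1): a_0 = floor(sqrt(71)) = 8, since 8^2 = 64 <= 71 < 81 = 9^2.
Iterate m_{i+1} = d_i*a_i - m_i, d_{i+1} = (71 - m_{i+1}^2)/d_i, a_{i+1} = floor((a_0 + m_{i+1})/d_{i+1}):
  m_1 = 1*8 - 0 = 8, d_1 = (71 - 8^2)/1 = 7/1 = 7, a_1 = floor((8 + 8)/7) = 2.
  m_2 = 7*2 - 8 = 6, d_2 = (71 - 6^2)/7 = 35/7 = 5, a_2 = floor((8 + 6)/5) = 2.
  m_3 = 5*2 - 6 = 4, d_3 = (71 - 4^2)/5 = 55/5 = 11, a_3 = floor((8 + 4)/11) = 1.
  m_4 = 11*1 - 4 = 7, d_4 = (71 - 7^2)/11 = 22/11 = 2, a_4 = floor((8 + 7)/2) = 7.
  m_5 = 2*7 - 7 = 7, d_5 = (71 - 7^2)/2 = 22/2 = 11, a_5 = floor((8 + 7)/11) = 1.
  m_6 = 11*1 - 7 = 4, d_6 = (71 - 4^2)/11 = 55/11 = 5, a_6 = floor((8 + 4)/5) = 2.
  m_7 = 5*2 - 4 = 6, d_7 = (71 - 6^2)/5 = 35/5 = 7, a_7 = floor((8 + 6)/7) = 2.
  m_8 = 7*2 - 6 = 8, d_8 = (71 - 8^2)/7 = 7/7 = 1, a_8 = floor((8 + 8)/1) = 16.
  m_9 = 1*16 - 8 = 8, d_9 = (71 - 8^2)/1 = 7/1 = 7: (m_9, d_9) = (m_1, d_1) = (8, 7), so from here the quotients repeat a_1, ..., a_8; the period length is 8.
So sqrt(71) = [8; (2, 2, 1, 7, 1, 2, 2, 16)] with period length k = 8.
k is even, so the fundamental solution of x^2 - 71y^2 = 1 is (p_{k-1}, q_{k-1}) = (p_7, q_7); compute convergents through index 7.
Convergents (p_i = a_i*p_{i-1} + p_{i-2}, q_i = a_i*q_{i-1} + q_{i-2} with p_{-2}=0, p_{-1}=1, q_{-2}=1, q_{-1}=0):
  i=0: a_0=8, p_0 = 8*1 + 0 = 8, q_0 = 8*0 + 1 = 1.
  i=1: a_1=2, p_1 = 2*8 + 1 = 17, q_1 = 2*1 + 0 = 2.
  i=2: a_2=2, p_2 = 2*17 + 8 = 42, q_2 = 2*2 + 1 = 5.
  i=3: a_3=1, p_3 = 1*42 + 17 = 59, q_3 = 1*5 + 2 = 7.
  i=4: a_4=7, p_4 = 7*59 + 42 = 455, q_4 = 7*7 + 5 = 54.
  i=5: a_5=1, p_5 = 1*455 + 59 = 514, q_5 = 1*54 + 7 = 61.
  i=6: a_6=2, p_6 = 2*514 + 455 = 1483, q_6 = 2*61 + 54 = 176.
  i=7: a_7=2, p_7 = 2*1483 + 514 = 3480, q_7 = 2*176 + 61 = 413.
Check: 3480^2 - 71*413^2 = 12110400 - 12110399 = 1, so (x, y) = (3480, 413) solves the equation, and by the theorem it is the least positive solution.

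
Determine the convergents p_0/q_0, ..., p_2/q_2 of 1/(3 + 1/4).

Using the convergent recurrence p_i = a_i*p_{i-1} + p_{i-2}, q_i = a_i*q_{i-1} + q_{i-2} with p_{-2}=0, p_{-1}=1, q_{-2}=1, q_{-1}=0:
  i=0: a_0=0, p_0 = 0*1 + 0 = 0, q_0 = 0*0 + 1 = 1.
  i=1: a_1=3, p_1 = 3*0 + 1 = 1, q_1 = 3*1 + 0 = 3.
  i=2: a_2=4, p_2 = 4*1 + 0 = 4, q_2 = 4*3 + 1 = 13.

0/1, 1/3, 4/13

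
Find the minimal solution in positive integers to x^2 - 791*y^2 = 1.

(x, y) = (225, 8)

First expand sqrt(791) as a continued fraction. With x_i = (sqrt(791) + m_i)/d_i and (m_0, d_0) = (0, 1): a_0 = floor(sqrt(791)) = 28, since 28^2 = 784 <= 791 < 841 = 29^2.
Iterate m_{i+1} = d_i*a_i - m_i, d_{i+1} = (791 - m_{i+1}^2)/d_i, a_{i+1} = floor((a_0 + m_{i+1})/d_{i+1}):
  m_1 = 1*28 - 0 = 28, d_1 = (791 - 28^2)/1 = 7/1 = 7, a_1 = floor((28 + 28)/7) = 8.
  m_2 = 7*8 - 28 = 28, d_2 = (791 - 28^2)/7 = 7/7 = 1, a_2 = floor((28 + 28)/1) = 56.
  m_3 = 1*56 - 28 = 28, d_3 = (791 - 28^2)/1 = 7/1 = 7: (m_3, d_3) = (m_1, d_1) = (28, 7), so from here the quotients repeat a_1, a_2; the period length is 2.
So sqrt(791) = [28; (8, 56)] with period length k = 2.
k is even, so the fundamental solution of x^2 - 791y^2 = 1 is (p_{k-1}, q_{k-1}) = (p_1, q_1); compute convergents through index 1.
Convergents (p_i = a_i*p_{i-1} + p_{i-2}, q_i = a_i*q_{i-1} + q_{i-2} with p_{-2}=0, p_{-1}=1, q_{-2}=1, q_{-1}=0):
  i=0: a_0=28, p_0 = 28*1 + 0 = 28, q_0 = 28*0 + 1 = 1.
  i=1: a_1=8, p_1 = 8*28 + 1 = 225, q_1 = 8*1 + 0 = 8.
Check: 225^2 - 791*8^2 = 50625 - 50624 = 1, so (x, y) = (225, 8) solves the equation, and by the theorem it is the least positive solution.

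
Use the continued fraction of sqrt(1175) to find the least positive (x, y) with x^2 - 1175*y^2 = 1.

(x, y) = (442224, 12901)

First expand sqrt(1175) as a continued fraction. With x_i = (sqrt(1175) + m_i)/d_i and (m_0, d_0) = (0, 1): a_0 = floor(sqrt(1175)) = 34, since 34^2 = 1156 <= 1175 < 1225 = 35^2.
Iterate m_{i+1} = d_i*a_i - m_i, d_{i+1} = (1175 - m_{i+1}^2)/d_i, a_{i+1} = floor((a_0 + m_{i+1})/d_{i+1}):
  m_1 = 1*34 - 0 = 34, d_1 = (1175 - 34^2)/1 = 19/1 = 19, a_1 = floor((34 + 34)/19) = 3.
  m_2 = 19*3 - 34 = 23, d_2 = (1175 - 23^2)/19 = 646/19 = 34, a_2 = floor((34 + 23)/34) = 1.
  m_3 = 34*1 - 23 = 11, d_3 = (1175 - 11^2)/34 = 1054/34 = 31, a_3 = floor((34 + 11)/31) = 1.
  m_4 = 31*1 - 11 = 20, d_4 = (1175 - 20^2)/31 = 775/31 = 25, a_4 = floor((34 + 20)/25) = 2.
  m_5 = 25*2 - 20 = 30, d_5 = (1175 - 30^2)/25 = 275/25 = 11, a_5 = floor((34 + 30)/11) = 5.
  m_6 = 11*5 - 30 = 25, d_6 = (1175 - 25^2)/11 = 550/11 = 50, a_6 = floor((34 + 25)/50) = 1.
  m_7 = 50*1 - 25 = 25, d_7 = (1175 - 25^2)/50 = 550/50 = 11, a_7 = floor((34 + 25)/11) = 5.
  m_8 = 11*5 - 25 = 30, d_8 = (1175 - 30^2)/11 = 275/11 = 25, a_8 = floor((34 + 30)/25) = 2.
  m_9 = 25*2 - 30 = 20, d_9 = (1175 - 20^2)/25 = 775/25 = 31, a_9 = floor((34 + 20)/31) = 1.
  m_10 = 31*1 - 20 = 11, d_10 = (1175 - 11^2)/31 = 1054/31 = 34, a_10 = floor((34 + 11)/34) = 1.
  m_11 = 34*1 - 11 = 23, d_11 = (1175 - 23^2)/34 = 646/34 = 19, a_11 = floor((34 + 23)/19) = 3.
  m_12 = 19*3 - 23 = 34, d_12 = (1175 - 34^2)/19 = 19/19 = 1, a_12 = floor((34 + 34)/1) = 68.
  m_13 = 1*68 - 34 = 34, d_13 = (1175 - 34^2)/1 = 19/1 = 19: (m_13, d_13) = (m_1, d_1) = (34, 19), so from here the quotients repeat a_1, ..., a_12; the period length is 12.
So sqrt(1175) = [34; (3, 1, 1, 2, 5, 1, 5, 2, 1, 1, 3, 68)] with period length k = 12.
k is even, so the fundamental solution of x^2 - 1175y^2 = 1 is (p_{k-1}, q_{k-1}) = (p_11, q_11); compute convergents through index 11.
Convergents (p_i = a_i*p_{i-1} + p_{i-2}, q_i = a_i*q_{i-1} + q_{i-2} with p_{-2}=0, p_{-1}=1, q_{-2}=1, q_{-1}=0):
  i=0: a_0=34, p_0 = 34*1 + 0 = 34, q_0 = 34*0 + 1 = 1.
  i=1: a_1=3, p_1 = 3*34 + 1 = 103, q_1 = 3*1 + 0 = 3.
  i=2: a_2=1, p_2 = 1*103 + 34 = 137, q_2 = 1*3 + 1 = 4.
  i=3: a_3=1, p_3 = 1*137 + 103 = 240, q_3 = 1*4 + 3 = 7.
  i=4: a_4=2, p_4 = 2*240 + 137 = 617, q_4 = 2*7 + 4 = 18.
  i=5: a_5=5, p_5 = 5*617 + 240 = 3325, q_5 = 5*18 + 7 = 97.
  i=6: a_6=1, p_6 = 1*3325 + 617 = 3942, q_6 = 1*97 + 18 = 115.
  i=7: a_7=5, p_7 = 5*3942 + 3325 = 23035, q_7 = 5*115 + 97 = 672.
  i=8: a_8=2, p_8 = 2*23035 + 3942 = 50012, q_8 = 2*672 + 115 = 1459.
  i=9: a_9=1, p_9 = 1*50012 + 23035 = 73047, q_9 = 1*1459 + 672 = 2131.
  i=10: a_10=1, p_10 = 1*73047 + 50012 = 123059, q_10 = 1*2131 + 1459 = 3590.
  i=11: a_11=3, p_11 = 3*123059 + 73047 = 442224, q_11 = 3*3590 + 2131 = 12901.
Check: 442224^2 - 1175*12901^2 = 195562066176 - 195562066175 = 1, so (x, y) = (442224, 12901) solves the equation, and by the theorem it is the least positive solution.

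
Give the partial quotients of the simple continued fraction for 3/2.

Run the Euclidean algorithm on 3 and 2; the successive quotients are the partial quotients a_0, a_1, ... (each step inverts the fractional part left over by the previous one):
  3 = 1*2 + 1, so a_0 = 1.
  2 = 2*1 + 0, so a_1 = 2.
The remainder reaches 0 after 2 divisions, so the expansion has 2 partial quotients, read off in order.

[1; 2]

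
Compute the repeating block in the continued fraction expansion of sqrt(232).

Write x_i = (sqrt(232) + m_i)/d_i with (m_0, d_0) = (0, 1). a_0 = floor(sqrt(232)) = 15, since 15^2 = 225 <= 232 < 256 = 16^2.
Iterate m_{i+1} = d_i*a_i - m_i, d_{i+1} = (232 - m_{i+1}^2)/d_i, a_{i+1} = floor((a_0 + m_{i+1})/d_{i+1}):
  m_1 = 1*15 - 0 = 15, d_1 = (232 - 15^2)/1 = 7/1 = 7, a_1 = floor((15 + 15)/7) = 4.
  m_2 = 7*4 - 15 = 13, d_2 = (232 - 13^2)/7 = 63/7 = 9, a_2 = floor((15 + 13)/9) = 3.
  m_3 = 9*3 - 13 = 14, d_3 = (232 - 14^2)/9 = 36/9 = 4, a_3 = floor((15 + 14)/4) = 7.
  m_4 = 4*7 - 14 = 14, d_4 = (232 - 14^2)/4 = 36/4 = 9, a_4 = floor((15 + 14)/9) = 3.
  m_5 = 9*3 - 14 = 13, d_5 = (232 - 13^2)/9 = 63/9 = 7, a_5 = floor((15 + 13)/7) = 4.
  m_6 = 7*4 - 13 = 15, d_6 = (232 - 15^2)/7 = 7/7 = 1, a_6 = floor((15 + 15)/1) = 30.
  m_7 = 1*30 - 15 = 15, d_7 = (232 - 15^2)/1 = 7/1 = 7: (m_7, d_7) = (m_1, d_1) = (15, 7), so from here the quotients repeat a_1, ..., a_6; the period length is 6.
Hence the expansion of sqrt(232) is a_0 = 15 followed by the repeating block 4, 3, 7, 3, 4, 30 (period 6).

[15; (4, 3, 7, 3, 4, 30)]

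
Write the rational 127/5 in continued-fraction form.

Run the Euclidean algorithm on 127 and 5; the successive quotients are the partial quotients a_0, a_1, ... (each step inverts the fractional part left over by the previous one):
  127 = 25*5 + 2, so a_0 = 25.
  5 = 2*2 + 1, so a_1 = 2.
  2 = 2*1 + 0, so a_2 = 2.
The remainder reaches 0 after 3 divisions, so the expansion has 3 partial quotients, read off in order.

[25; 2, 2]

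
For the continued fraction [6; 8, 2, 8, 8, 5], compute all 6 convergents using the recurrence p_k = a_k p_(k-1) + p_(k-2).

Using the convergent recurrence p_i = a_i*p_{i-1} + p_{i-2}, q_i = a_i*q_{i-1} + q_{i-2} with p_{-2}=0, p_{-1}=1, q_{-2}=1, q_{-1}=0:
  i=0: a_0=6, p_0 = 6*1 + 0 = 6, q_0 = 6*0 + 1 = 1.
  i=1: a_1=8, p_1 = 8*6 + 1 = 49, q_1 = 8*1 + 0 = 8.
  i=2: a_2=2, p_2 = 2*49 + 6 = 104, q_2 = 2*8 + 1 = 17.
  i=3: a_3=8, p_3 = 8*104 + 49 = 881, q_3 = 8*17 + 8 = 144.
  i=4: a_4=8, p_4 = 8*881 + 104 = 7152, q_4 = 8*144 + 17 = 1169.
  i=5: a_5=5, p_5 = 5*7152 + 881 = 36641, q_5 = 5*1169 + 144 = 5989.

6/1, 49/8, 104/17, 881/144, 7152/1169, 36641/5989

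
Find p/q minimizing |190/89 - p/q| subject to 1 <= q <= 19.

32/15

Expand x = 190/89 as a continued fraction with the Euclidean algorithm:
  190 = 2*89 + 12, so a_0 = 2.
  89 = 7*12 + 5, so a_1 = 7.
  12 = 2*5 + 2, so a_2 = 2.
  5 = 2*2 + 1, so a_3 = 2.
  2 = 2*1 + 0, so a_4 = 2.
so x = [2; 7, 2, 2, 2].
Convergents (p_i = a_i*p_{i-1} + p_{i-2}, q_i = a_i*q_{i-1} + q_{i-2} with p_{-2}=0, p_{-1}=1, q_{-2}=1, q_{-1}=0), until the denominator exceeds 19:
  i=0: a_0=2, p_0 = 2*1 + 0 = 2, q_0 = 2*0 + 1 = 1.
  i=1: a_1=7, p_1 = 7*2 + 1 = 15, q_1 = 7*1 + 0 = 7.
  i=2: a_2=2, p_2 = 2*15 + 2 = 32, q_2 = 2*7 + 1 = 15.
  i=3: a_3=2, p_3 = 2*32 + 15 = 79, q_3 = 2*15 + 7 = 37.
q_3 = 37 > 19, so the last convergent with denominator <= 19 is p_2/q_2 = 32/15.
The closest fraction with denominator <= 19 is either p_2/q_2 or the intermediate fraction (k*p_2 + p_1)/(k*q_2 + q_1) with the largest k >= 1 whose denominator stays <= 19; these approach x as k grows, and every other convergent or intermediate fraction in range is farther away.
Largest k: floor((19 - q_1)/q_2) = floor((19 - 7)/15) = 0.
Since k = 0, no intermediate fraction beyond p_2/q_2 has denominator <= 19, so the convergent 32/15 is the closest (its error is |190*15 - 32*89|/(89*15) = 2/1335).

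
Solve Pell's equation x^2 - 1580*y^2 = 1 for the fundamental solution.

(x, y) = (159, 4)

First expand sqrt(1580) as a continued fraction. With x_i = (sqrt(1580) + m_i)/d_i and (m_0, d_0) = (0, 1): a_0 = floor(sqrt(1580)) = 39, since 39^2 = 1521 <= 1580 < 1600 = 40^2.
Iterate m_{i+1} = d_i*a_i - m_i, d_{i+1} = (1580 - m_{i+1}^2)/d_i, a_{i+1} = floor((a_0 + m_{i+1})/d_{i+1}):
  m_1 = 1*39 - 0 = 39, d_1 = (1580 - 39^2)/1 = 59/1 = 59, a_1 = floor((39 + 39)/59) = 1.
  m_2 = 59*1 - 39 = 20, d_2 = (1580 - 20^2)/59 = 1180/59 = 20, a_2 = floor((39 + 20)/20) = 2.
  m_3 = 20*2 - 20 = 20, d_3 = (1580 - 20^2)/20 = 1180/20 = 59, a_3 = floor((39 + 20)/59) = 1.
  m_4 = 59*1 - 20 = 39, d_4 = (1580 - 39^2)/59 = 59/59 = 1, a_4 = floor((39 + 39)/1) = 78.
  m_5 = 1*78 - 39 = 39, d_5 = (1580 - 39^2)/1 = 59/1 = 59: (m_5, d_5) = (m_1, d_1) = (39, 59), so from here the quotients repeat a_1, ..., a_4; the period length is 4.
So sqrt(1580) = [39; (1, 2, 1, 78)] with period length k = 4.
k is even, so the fundamental solution of x^2 - 1580y^2 = 1 is (p_{k-1}, q_{k-1}) = (p_3, q_3); compute convergents through index 3.
Convergents (p_i = a_i*p_{i-1} + p_{i-2}, q_i = a_i*q_{i-1} + q_{i-2} with p_{-2}=0, p_{-1}=1, q_{-2}=1, q_{-1}=0):
  i=0: a_0=39, p_0 = 39*1 + 0 = 39, q_0 = 39*0 + 1 = 1.
  i=1: a_1=1, p_1 = 1*39 + 1 = 40, q_1 = 1*1 + 0 = 1.
  i=2: a_2=2, p_2 = 2*40 + 39 = 119, q_2 = 2*1 + 1 = 3.
  i=3: a_3=1, p_3 = 1*119 + 40 = 159, q_3 = 1*3 + 1 = 4.
Check: 159^2 - 1580*4^2 = 25281 - 25280 = 1, so (x, y) = (159, 4) solves the equation, and by the theorem it is the least positive solution.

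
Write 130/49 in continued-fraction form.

[2; 1, 1, 1, 7, 2]

Run the Euclidean algorithm on 130 and 49; the successive quotients are the partial quotients a_0, a_1, ... (each step inverts the fractional part left over by the previous one):
  130 = 2*49 + 32, so a_0 = 2.
  49 = 1*32 + 17, so a_1 = 1.
  32 = 1*17 + 15, so a_2 = 1.
  17 = 1*15 + 2, so a_3 = 1.
  15 = 7*2 + 1, so a_4 = 7.
  2 = 2*1 + 0, so a_5 = 2.
The remainder reaches 0 after 6 divisions, so the expansion has 6 partial quotients, read off in order.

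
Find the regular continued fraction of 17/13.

Run the Euclidean algorithm on 17 and 13; the successive quotients are the partial quotients a_0, a_1, ... (each step inverts the fractional part left over by the previous one):
  17 = 1*13 + 4, so a_0 = 1.
  13 = 3*4 + 1, so a_1 = 3.
  4 = 4*1 + 0, so a_2 = 4.
The remainder reaches 0 after 3 divisions, so the expansion has 3 partial quotients, read off in order.

[1; 3, 4]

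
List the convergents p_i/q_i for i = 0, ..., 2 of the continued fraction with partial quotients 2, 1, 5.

Using the convergent recurrence p_i = a_i*p_{i-1} + p_{i-2}, q_i = a_i*q_{i-1} + q_{i-2} with p_{-2}=0, p_{-1}=1, q_{-2}=1, q_{-1}=0:
  i=0: a_0=2, p_0 = 2*1 + 0 = 2, q_0 = 2*0 + 1 = 1.
  i=1: a_1=1, p_1 = 1*2 + 1 = 3, q_1 = 1*1 + 0 = 1.
  i=2: a_2=5, p_2 = 5*3 + 2 = 17, q_2 = 5*1 + 1 = 6.

2/1, 3/1, 17/6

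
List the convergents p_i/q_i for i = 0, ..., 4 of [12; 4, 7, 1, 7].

Using the convergent recurrence p_i = a_i*p_{i-1} + p_{i-2}, q_i = a_i*q_{i-1} + q_{i-2} with p_{-2}=0, p_{-1}=1, q_{-2}=1, q_{-1}=0:
  i=0: a_0=12, p_0 = 12*1 + 0 = 12, q_0 = 12*0 + 1 = 1.
  i=1: a_1=4, p_1 = 4*12 + 1 = 49, q_1 = 4*1 + 0 = 4.
  i=2: a_2=7, p_2 = 7*49 + 12 = 355, q_2 = 7*4 + 1 = 29.
  i=3: a_3=1, p_3 = 1*355 + 49 = 404, q_3 = 1*29 + 4 = 33.
  i=4: a_4=7, p_4 = 7*404 + 355 = 3183, q_4 = 7*33 + 29 = 260.

12/1, 49/4, 355/29, 404/33, 3183/260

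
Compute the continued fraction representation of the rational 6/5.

[1; 5]

Run the Euclidean algorithm on 6 and 5; the successive quotients are the partial quotients a_0, a_1, ... (each step inverts the fractional part left over by the previous one):
  6 = 1*5 + 1, so a_0 = 1.
  5 = 5*1 + 0, so a_1 = 5.
The remainder reaches 0 after 2 divisions, so the expansion has 2 partial quotients, read off in order.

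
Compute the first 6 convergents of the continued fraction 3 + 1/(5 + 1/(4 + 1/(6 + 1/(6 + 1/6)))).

3/1, 16/5, 67/21, 418/131, 2575/807, 15868/4973

Using the convergent recurrence p_i = a_i*p_{i-1} + p_{i-2}, q_i = a_i*q_{i-1} + q_{i-2} with p_{-2}=0, p_{-1}=1, q_{-2}=1, q_{-1}=0:
  i=0: a_0=3, p_0 = 3*1 + 0 = 3, q_0 = 3*0 + 1 = 1.
  i=1: a_1=5, p_1 = 5*3 + 1 = 16, q_1 = 5*1 + 0 = 5.
  i=2: a_2=4, p_2 = 4*16 + 3 = 67, q_2 = 4*5 + 1 = 21.
  i=3: a_3=6, p_3 = 6*67 + 16 = 418, q_3 = 6*21 + 5 = 131.
  i=4: a_4=6, p_4 = 6*418 + 67 = 2575, q_4 = 6*131 + 21 = 807.
  i=5: a_5=6, p_5 = 6*2575 + 418 = 15868, q_5 = 6*807 + 131 = 4973.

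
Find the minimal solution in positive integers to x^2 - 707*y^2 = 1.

First expand sqrt(707) as a continued fraction. With x_i = (sqrt(707) + m_i)/d_i and (m_0, d_0) = (0, 1): a_0 = floor(sqrt(707)) = 26, since 26^2 = 676 <= 707 < 729 = 27^2.
Iterate m_{i+1} = d_i*a_i - m_i, d_{i+1} = (707 - m_{i+1}^2)/d_i, a_{i+1} = floor((a_0 + m_{i+1})/d_{i+1}):
  m_1 = 1*26 - 0 = 26, d_1 = (707 - 26^2)/1 = 31/1 = 31, a_1 = floor((26 + 26)/31) = 1.
  m_2 = 31*1 - 26 = 5, d_2 = (707 - 5^2)/31 = 682/31 = 22, a_2 = floor((26 + 5)/22) = 1.
  m_3 = 22*1 - 5 = 17, d_3 = (707 - 17^2)/22 = 418/22 = 19, a_3 = floor((26 + 17)/19) = 2.
  m_4 = 19*2 - 17 = 21, d_4 = (707 - 21^2)/19 = 266/19 = 14, a_4 = floor((26 + 21)/14) = 3.
  m_5 = 14*3 - 21 = 21, d_5 = (707 - 21^2)/14 = 266/14 = 19, a_5 = floor((26 + 21)/19) = 2.
  m_6 = 19*2 - 21 = 17, d_6 = (707 - 17^2)/19 = 418/19 = 22, a_6 = floor((26 + 17)/22) = 1.
  m_7 = 22*1 - 17 = 5, d_7 = (707 - 5^2)/22 = 682/22 = 31, a_7 = floor((26 + 5)/31) = 1.
  m_8 = 31*1 - 5 = 26, d_8 = (707 - 26^2)/31 = 31/31 = 1, a_8 = floor((26 + 26)/1) = 52.
  m_9 = 1*52 - 26 = 26, d_9 = (707 - 26^2)/1 = 31/1 = 31: (m_9, d_9) = (m_1, d_1) = (26, 31), so from here the quotients repeat a_1, ..., a_8; the period length is 8.
So sqrt(707) = [26; (1, 1, 2, 3, 2, 1, 1, 52)] with period length k = 8.
k is even, so the fundamental solution of x^2 - 707y^2 = 1 is (p_{k-1}, q_{k-1}) = (p_7, q_7); compute convergents through index 7.
Convergents (p_i = a_i*p_{i-1} + p_{i-2}, q_i = a_i*q_{i-1} + q_{i-2} with p_{-2}=0, p_{-1}=1, q_{-2}=1, q_{-1}=0):
  i=0: a_0=26, p_0 = 26*1 + 0 = 26, q_0 = 26*0 + 1 = 1.
  i=1: a_1=1, p_1 = 1*26 + 1 = 27, q_1 = 1*1 + 0 = 1.
  i=2: a_2=1, p_2 = 1*27 + 26 = 53, q_2 = 1*1 + 1 = 2.
  i=3: a_3=2, p_3 = 2*53 + 27 = 133, q_3 = 2*2 + 1 = 5.
  i=4: a_4=3, p_4 = 3*133 + 53 = 452, q_4 = 3*5 + 2 = 17.
  i=5: a_5=2, p_5 = 2*452 + 133 = 1037, q_5 = 2*17 + 5 = 39.
  i=6: a_6=1, p_6 = 1*1037 + 452 = 1489, q_6 = 1*39 + 17 = 56.
  i=7: a_7=1, p_7 = 1*1489 + 1037 = 2526, q_7 = 1*56 + 39 = 95.
Check: 2526^2 - 707*95^2 = 6380676 - 6380675 = 1, so (x, y) = (2526, 95) solves the equation, and by the theorem it is the least positive solution.

(x, y) = (2526, 95)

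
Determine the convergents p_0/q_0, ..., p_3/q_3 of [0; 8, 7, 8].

Using the convergent recurrence p_i = a_i*p_{i-1} + p_{i-2}, q_i = a_i*q_{i-1} + q_{i-2} with p_{-2}=0, p_{-1}=1, q_{-2}=1, q_{-1}=0:
  i=0: a_0=0, p_0 = 0*1 + 0 = 0, q_0 = 0*0 + 1 = 1.
  i=1: a_1=8, p_1 = 8*0 + 1 = 1, q_1 = 8*1 + 0 = 8.
  i=2: a_2=7, p_2 = 7*1 + 0 = 7, q_2 = 7*8 + 1 = 57.
  i=3: a_3=8, p_3 = 8*7 + 1 = 57, q_3 = 8*57 + 8 = 464.

0/1, 1/8, 7/57, 57/464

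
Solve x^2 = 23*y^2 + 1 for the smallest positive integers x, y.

(x, y) = (24, 5)

First expand sqrt(23) as a continued fraction. With x_i = (sqrt(23) + m_i)/d_i and (m_0, d_0) = (0, 1): a_0 = floor(sqrt(23)) = 4, since 4^2 = 16 <= 23 < 25 = 5^2.
Iterate m_{i+1} = d_i*a_i - m_i, d_{i+1} = (23 - m_{i+1}^2)/d_i, a_{i+1} = floor((a_0 + m_{i+1})/d_{i+1}):
  m_1 = 1*4 - 0 = 4, d_1 = (23 - 4^2)/1 = 7/1 = 7, a_1 = floor((4 + 4)/7) = 1.
  m_2 = 7*1 - 4 = 3, d_2 = (23 - 3^2)/7 = 14/7 = 2, a_2 = floor((4 + 3)/2) = 3.
  m_3 = 2*3 - 3 = 3, d_3 = (23 - 3^2)/2 = 14/2 = 7, a_3 = floor((4 + 3)/7) = 1.
  m_4 = 7*1 - 3 = 4, d_4 = (23 - 4^2)/7 = 7/7 = 1, a_4 = floor((4 + 4)/1) = 8.
  m_5 = 1*8 - 4 = 4, d_5 = (23 - 4^2)/1 = 7/1 = 7: (m_5, d_5) = (m_1, d_1) = (4, 7), so from here the quotients repeat a_1, ..., a_4; the period length is 4.
So sqrt(23) = [4; (1, 3, 1, 8)] with period length k = 4.
k is even, so the fundamental solution of x^2 - 23y^2 = 1 is (p_{k-1}, q_{k-1}) = (p_3, q_3); compute convergents through index 3.
Convergents (p_i = a_i*p_{i-1} + p_{i-2}, q_i = a_i*q_{i-1} + q_{i-2} with p_{-2}=0, p_{-1}=1, q_{-2}=1, q_{-1}=0):
  i=0: a_0=4, p_0 = 4*1 + 0 = 4, q_0 = 4*0 + 1 = 1.
  i=1: a_1=1, p_1 = 1*4 + 1 = 5, q_1 = 1*1 + 0 = 1.
  i=2: a_2=3, p_2 = 3*5 + 4 = 19, q_2 = 3*1 + 1 = 4.
  i=3: a_3=1, p_3 = 1*19 + 5 = 24, q_3 = 1*4 + 1 = 5.
Check: 24^2 - 23*5^2 = 576 - 575 = 1, so (x, y) = (24, 5) solves the equation, and by the theorem it is the least positive solution.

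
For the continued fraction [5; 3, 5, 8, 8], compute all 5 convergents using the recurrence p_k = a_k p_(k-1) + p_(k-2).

Using the convergent recurrence p_i = a_i*p_{i-1} + p_{i-2}, q_i = a_i*q_{i-1} + q_{i-2} with p_{-2}=0, p_{-1}=1, q_{-2}=1, q_{-1}=0:
  i=0: a_0=5, p_0 = 5*1 + 0 = 5, q_0 = 5*0 + 1 = 1.
  i=1: a_1=3, p_1 = 3*5 + 1 = 16, q_1 = 3*1 + 0 = 3.
  i=2: a_2=5, p_2 = 5*16 + 5 = 85, q_2 = 5*3 + 1 = 16.
  i=3: a_3=8, p_3 = 8*85 + 16 = 696, q_3 = 8*16 + 3 = 131.
  i=4: a_4=8, p_4 = 8*696 + 85 = 5653, q_4 = 8*131 + 16 = 1064.

5/1, 16/3, 85/16, 696/131, 5653/1064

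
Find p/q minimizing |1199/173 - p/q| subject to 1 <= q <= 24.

Expand x = 1199/173 as a continued fraction with the Euclidean algorithm:
  1199 = 6*173 + 161, so a_0 = 6.
  173 = 1*161 + 12, so a_1 = 1.
  161 = 13*12 + 5, so a_2 = 13.
  12 = 2*5 + 2, so a_3 = 2.
  5 = 2*2 + 1, so a_4 = 2.
  2 = 2*1 + 0, so a_5 = 2.
so x = [6; 1, 13, 2, 2, 2].
Convergents (p_i = a_i*p_{i-1} + p_{i-2}, q_i = a_i*q_{i-1} + q_{i-2} with p_{-2}=0, p_{-1}=1, q_{-2}=1, q_{-1}=0), until the denominator exceeds 24:
  i=0: a_0=6, p_0 = 6*1 + 0 = 6, q_0 = 6*0 + 1 = 1.
  i=1: a_1=1, p_1 = 1*6 + 1 = 7, q_1 = 1*1 + 0 = 1.
  i=2: a_2=13, p_2 = 13*7 + 6 = 97, q_2 = 13*1 + 1 = 14.
  i=3: a_3=2, p_3 = 2*97 + 7 = 201, q_3 = 2*14 + 1 = 29.
q_3 = 29 > 24, so the last convergent with denominator <= 24 is p_2/q_2 = 97/14.
The closest fraction with denominator <= 24 is either p_2/q_2 or the intermediate fraction (k*p_2 + p_1)/(k*q_2 + q_1) with the largest k >= 1 whose denominator stays <= 24; these approach x as k grows, and every other convergent or intermediate fraction in range is farther away.
Largest k: floor((24 - q_1)/q_2) = floor((24 - 1)/14) = 1.
That gives (1*97 + 7)/(1*14 + 1) = 104/15.
Compare the errors: |x - 97/14| = |1199*14 - 97*173|/(173*14) = 5/2422, and |x - 104/15| = |1199*15 - 104*173|/(173*15) = 7/2595.
Cross-multiplying, 5*2595 = 12975 < 16954 = 7*2422, so 5/2422 is smaller: the convergent 97/14 is closer to x than 104/15.

97/14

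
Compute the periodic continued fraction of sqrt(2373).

[48; (1, 2, 2, 23, 1, 12, 1, 23, 2, 2, 1, 96)]

Write x_i = (sqrt(2373) + m_i)/d_i with (m_0, d_0) = (0, 1). a_0 = floor(sqrt(2373)) = 48, since 48^2 = 2304 <= 2373 < 2401 = 49^2.
Iterate m_{i+1} = d_i*a_i - m_i, d_{i+1} = (2373 - m_{i+1}^2)/d_i, a_{i+1} = floor((a_0 + m_{i+1})/d_{i+1}):
  m_1 = 1*48 - 0 = 48, d_1 = (2373 - 48^2)/1 = 69/1 = 69, a_1 = floor((48 + 48)/69) = 1.
  m_2 = 69*1 - 48 = 21, d_2 = (2373 - 21^2)/69 = 1932/69 = 28, a_2 = floor((48 + 21)/28) = 2.
  m_3 = 28*2 - 21 = 35, d_3 = (2373 - 35^2)/28 = 1148/28 = 41, a_3 = floor((48 + 35)/41) = 2.
  m_4 = 41*2 - 35 = 47, d_4 = (2373 - 47^2)/41 = 164/41 = 4, a_4 = floor((48 + 47)/4) = 23.
  m_5 = 4*23 - 47 = 45, d_5 = (2373 - 45^2)/4 = 348/4 = 87, a_5 = floor((48 + 45)/87) = 1.
  m_6 = 87*1 - 45 = 42, d_6 = (2373 - 42^2)/87 = 609/87 = 7, a_6 = floor((48 + 42)/7) = 12.
  m_7 = 7*12 - 42 = 42, d_7 = (2373 - 42^2)/7 = 609/7 = 87, a_7 = floor((48 + 42)/87) = 1.
  m_8 = 87*1 - 42 = 45, d_8 = (2373 - 45^2)/87 = 348/87 = 4, a_8 = floor((48 + 45)/4) = 23.
  m_9 = 4*23 - 45 = 47, d_9 = (2373 - 47^2)/4 = 164/4 = 41, a_9 = floor((48 + 47)/41) = 2.
  m_10 = 41*2 - 47 = 35, d_10 = (2373 - 35^2)/41 = 1148/41 = 28, a_10 = floor((48 + 35)/28) = 2.
  m_11 = 28*2 - 35 = 21, d_11 = (2373 - 21^2)/28 = 1932/28 = 69, a_11 = floor((48 + 21)/69) = 1.
  m_12 = 69*1 - 21 = 48, d_12 = (2373 - 48^2)/69 = 69/69 = 1, a_12 = floor((48 + 48)/1) = 96.
  m_13 = 1*96 - 48 = 48, d_13 = (2373 - 48^2)/1 = 69/1 = 69: (m_13, d_13) = (m_1, d_1) = (48, 69), so from here the quotients repeat a_1, ..., a_12; the period length is 12.
Hence the expansion of sqrt(2373) is a_0 = 48 followed by the repeating block 1, 2, 2, 23, 1, 12, 1, 23, 2, 2, 1, 96 (period 12).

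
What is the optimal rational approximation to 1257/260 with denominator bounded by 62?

Expand x = 1257/260 as a continued fraction with the Euclidean algorithm:
  1257 = 4*260 + 217, so a_0 = 4.
  260 = 1*217 + 43, so a_1 = 1.
  217 = 5*43 + 2, so a_2 = 5.
  43 = 21*2 + 1, so a_3 = 21.
  2 = 2*1 + 0, so a_4 = 2.
so x = [4; 1, 5, 21, 2].
Convergents (p_i = a_i*p_{i-1} + p_{i-2}, q_i = a_i*q_{i-1} + q_{i-2} with p_{-2}=0, p_{-1}=1, q_{-2}=1, q_{-1}=0), until the denominator exceeds 62:
  i=0: a_0=4, p_0 = 4*1 + 0 = 4, q_0 = 4*0 + 1 = 1.
  i=1: a_1=1, p_1 = 1*4 + 1 = 5, q_1 = 1*1 + 0 = 1.
  i=2: a_2=5, p_2 = 5*5 + 4 = 29, q_2 = 5*1 + 1 = 6.
  i=3: a_3=21, p_3 = 21*29 + 5 = 614, q_3 = 21*6 + 1 = 127.
q_3 = 127 > 62, so the last convergent with denominator <= 62 is p_2/q_2 = 29/6.
The closest fraction with denominator <= 62 is either p_2/q_2 or the intermediate fraction (k*p_2 + p_1)/(k*q_2 + q_1) with the largest k >= 1 whose denominator stays <= 62; these approach x as k grows, and every other convergent or intermediate fraction in range is farther away.
Largest k: floor((62 - q_1)/q_2) = floor((62 - 1)/6) = 10.
That gives (10*29 + 5)/(10*6 + 1) = 295/61.
Compare the errors: |x - 29/6| = |1257*6 - 29*260|/(260*6) = 2/1560, and |x - 295/61| = |1257*61 - 295*260|/(260*61) = 23/15860.
Cross-multiplying, 2*15860 = 31720 < 35880 = 23*1560, so 2/1560 is smaller: the convergent 29/6 is closer to x than 295/61.

29/6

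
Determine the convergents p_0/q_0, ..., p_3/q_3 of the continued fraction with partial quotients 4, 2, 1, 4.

Using the convergent recurrence p_i = a_i*p_{i-1} + p_{i-2}, q_i = a_i*q_{i-1} + q_{i-2} with p_{-2}=0, p_{-1}=1, q_{-2}=1, q_{-1}=0:
  i=0: a_0=4, p_0 = 4*1 + 0 = 4, q_0 = 4*0 + 1 = 1.
  i=1: a_1=2, p_1 = 2*4 + 1 = 9, q_1 = 2*1 + 0 = 2.
  i=2: a_2=1, p_2 = 1*9 + 4 = 13, q_2 = 1*2 + 1 = 3.
  i=3: a_3=4, p_3 = 4*13 + 9 = 61, q_3 = 4*3 + 2 = 14.

4/1, 9/2, 13/3, 61/14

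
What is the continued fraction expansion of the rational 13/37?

[0; 2, 1, 5, 2]

Run the Euclidean algorithm on 13 and 37; the successive quotients are the partial quotients a_0, a_1, ... (each step inverts the fractional part left over by the previous one):
  13 = 0*37 + 13, so a_0 = 0.
  37 = 2*13 + 11, so a_1 = 2.
  13 = 1*11 + 2, so a_2 = 1.
  11 = 5*2 + 1, so a_3 = 5.
  2 = 2*1 + 0, so a_4 = 2.
The remainder reaches 0 after 5 divisions, so the expansion has 5 partial quotients, read off in order.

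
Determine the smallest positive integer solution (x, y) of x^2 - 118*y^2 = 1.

(x, y) = (306917, 28254)

First expand sqrt(118) as a continued fraction. With x_i = (sqrt(118) + m_i)/d_i and (m_0, d_0) = (0, 1): a_0 = floor(sqrt(118)) = 10, since 10^2 = 100 <= 118 < 121 = 11^2.
Iterate m_{i+1} = d_i*a_i - m_i, d_{i+1} = (118 - m_{i+1}^2)/d_i, a_{i+1} = floor((a_0 + m_{i+1})/d_{i+1}):
  m_1 = 1*10 - 0 = 10, d_1 = (118 - 10^2)/1 = 18/1 = 18, a_1 = floor((10 + 10)/18) = 1.
  m_2 = 18*1 - 10 = 8, d_2 = (118 - 8^2)/18 = 54/18 = 3, a_2 = floor((10 + 8)/3) = 6.
  m_3 = 3*6 - 8 = 10, d_3 = (118 - 10^2)/3 = 18/3 = 6, a_3 = floor((10 + 10)/6) = 3.
  m_4 = 6*3 - 10 = 8, d_4 = (118 - 8^2)/6 = 54/6 = 9, a_4 = floor((10 + 8)/9) = 2.
  m_5 = 9*2 - 8 = 10, d_5 = (118 - 10^2)/9 = 18/9 = 2, a_5 = floor((10 + 10)/2) = 10.
  m_6 = 2*10 - 10 = 10, d_6 = (118 - 10^2)/2 = 18/2 = 9, a_6 = floor((10 + 10)/9) = 2.
  m_7 = 9*2 - 10 = 8, d_7 = (118 - 8^2)/9 = 54/9 = 6, a_7 = floor((10 + 8)/6) = 3.
  m_8 = 6*3 - 8 = 10, d_8 = (118 - 10^2)/6 = 18/6 = 3, a_8 = floor((10 + 10)/3) = 6.
  m_9 = 3*6 - 10 = 8, d_9 = (118 - 8^2)/3 = 54/3 = 18, a_9 = floor((10 + 8)/18) = 1.
  m_10 = 18*1 - 8 = 10, d_10 = (118 - 10^2)/18 = 18/18 = 1, a_10 = floor((10 + 10)/1) = 20.
  m_11 = 1*20 - 10 = 10, d_11 = (118 - 10^2)/1 = 18/1 = 18: (m_11, d_11) = (m_1, d_1) = (10, 18), so from here the quotients repeat a_1, ..., a_10; the period length is 10.
So sqrt(118) = [10; (1, 6, 3, 2, 10, 2, 3, 6, 1, 20)] with period length k = 10.
k is even, so the fundamental solution of x^2 - 118y^2 = 1 is (p_{k-1}, q_{k-1}) = (p_9, q_9); compute convergents through index 9.
Convergents (p_i = a_i*p_{i-1} + p_{i-2}, q_i = a_i*q_{i-1} + q_{i-2} with p_{-2}=0, p_{-1}=1, q_{-2}=1, q_{-1}=0):
  i=0: a_0=10, p_0 = 10*1 + 0 = 10, q_0 = 10*0 + 1 = 1.
  i=1: a_1=1, p_1 = 1*10 + 1 = 11, q_1 = 1*1 + 0 = 1.
  i=2: a_2=6, p_2 = 6*11 + 10 = 76, q_2 = 6*1 + 1 = 7.
  i=3: a_3=3, p_3 = 3*76 + 11 = 239, q_3 = 3*7 + 1 = 22.
  i=4: a_4=2, p_4 = 2*239 + 76 = 554, q_4 = 2*22 + 7 = 51.
  i=5: a_5=10, p_5 = 10*554 + 239 = 5779, q_5 = 10*51 + 22 = 532.
  i=6: a_6=2, p_6 = 2*5779 + 554 = 12112, q_6 = 2*532 + 51 = 1115.
  i=7: a_7=3, p_7 = 3*12112 + 5779 = 42115, q_7 = 3*1115 + 532 = 3877.
  i=8: a_8=6, p_8 = 6*42115 + 12112 = 264802, q_8 = 6*3877 + 1115 = 24377.
  i=9: a_9=1, p_9 = 1*264802 + 42115 = 306917, q_9 = 1*24377 + 3877 = 28254.
Check: 306917^2 - 118*28254^2 = 94198044889 - 94198044888 = 1, so (x, y) = (306917, 28254) solves the equation, and by the theorem it is the least positive solution.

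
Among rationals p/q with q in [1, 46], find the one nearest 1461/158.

416/45

Expand x = 1461/158 as a continued fraction with the Euclidean algorithm:
  1461 = 9*158 + 39, so a_0 = 9.
  158 = 4*39 + 2, so a_1 = 4.
  39 = 19*2 + 1, so a_2 = 19.
  2 = 2*1 + 0, so a_3 = 2.
so x = [9; 4, 19, 2].
Convergents (p_i = a_i*p_{i-1} + p_{i-2}, q_i = a_i*q_{i-1} + q_{i-2} with p_{-2}=0, p_{-1}=1, q_{-2}=1, q_{-1}=0), until the denominator exceeds 46:
  i=0: a_0=9, p_0 = 9*1 + 0 = 9, q_0 = 9*0 + 1 = 1.
  i=1: a_1=4, p_1 = 4*9 + 1 = 37, q_1 = 4*1 + 0 = 4.
  i=2: a_2=19, p_2 = 19*37 + 9 = 712, q_2 = 19*4 + 1 = 77.
q_2 = 77 > 46, so the last convergent with denominator <= 46 is p_1/q_1 = 37/4.
The closest fraction with denominator <= 46 is either p_1/q_1 or the intermediate fraction (k*p_1 + p_0)/(k*q_1 + q_0) with the largest k >= 1 whose denominator stays <= 46; these approach x as k grows, and every other convergent or intermediate fraction in range is farther away.
Largest k: floor((46 - q_0)/q_1) = floor((46 - 1)/4) = 11.
That gives (11*37 + 9)/(11*4 + 1) = 416/45.
Compare the errors: |x - 37/4| = |1461*4 - 37*158|/(158*4) = 2/632, and |x - 416/45| = |1461*45 - 416*158|/(158*45) = 17/7110.
Cross-multiplying, 17*632 = 10744 < 14220 = 2*7110, so 17/7110 is smaller: the intermediate fraction 416/45 is closer to x than 37/4.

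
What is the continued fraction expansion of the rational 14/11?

Run the Euclidean algorithm on 14 and 11; the successive quotients are the partial quotients a_0, a_1, ... (each step inverts the fractional part left over by the previous one):
  14 = 1*11 + 3, so a_0 = 1.
  11 = 3*3 + 2, so a_1 = 3.
  3 = 1*2 + 1, so a_2 = 1.
  2 = 2*1 + 0, so a_3 = 2.
The remainder reaches 0 after 4 divisions, so the expansion has 4 partial quotients, read off in order.

[1; 3, 1, 2]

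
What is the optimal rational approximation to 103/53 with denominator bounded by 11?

21/11

Expand x = 103/53 as a continued fraction with the Euclidean algorithm:
  103 = 1*53 + 50, so a_0 = 1.
  53 = 1*50 + 3, so a_1 = 1.
  50 = 16*3 + 2, so a_2 = 16.
  3 = 1*2 + 1, so a_3 = 1.
  2 = 2*1 + 0, so a_4 = 2.
so x = [1; 1, 16, 1, 2].
Convergents (p_i = a_i*p_{i-1} + p_{i-2}, q_i = a_i*q_{i-1} + q_{i-2} with p_{-2}=0, p_{-1}=1, q_{-2}=1, q_{-1}=0), until the denominator exceeds 11:
  i=0: a_0=1, p_0 = 1*1 + 0 = 1, q_0 = 1*0 + 1 = 1.
  i=1: a_1=1, p_1 = 1*1 + 1 = 2, q_1 = 1*1 + 0 = 1.
  i=2: a_2=16, p_2 = 16*2 + 1 = 33, q_2 = 16*1 + 1 = 17.
q_2 = 17 > 11, so the last convergent with denominator <= 11 is p_1/q_1 = 2/1.
The closest fraction with denominator <= 11 is either p_1/q_1 or the intermediate fraction (k*p_1 + p_0)/(k*q_1 + q_0) with the largest k >= 1 whose denominator stays <= 11; these approach x as k grows, and every other convergent or intermediate fraction in range is farther away.
Largest k: floor((11 - q_0)/q_1) = floor((11 - 1)/1) = 10.
That gives (10*2 + 1)/(10*1 + 1) = 21/11.
Compare the errors: |x - 2/1| = |103*1 - 2*53|/(53*1) = 3/53, and |x - 21/11| = |103*11 - 21*53|/(53*11) = 20/583.
Cross-multiplying, 20*53 = 1060 < 1749 = 3*583, so 20/583 is smaller: the intermediate fraction 21/11 is closer to x than 2/1.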